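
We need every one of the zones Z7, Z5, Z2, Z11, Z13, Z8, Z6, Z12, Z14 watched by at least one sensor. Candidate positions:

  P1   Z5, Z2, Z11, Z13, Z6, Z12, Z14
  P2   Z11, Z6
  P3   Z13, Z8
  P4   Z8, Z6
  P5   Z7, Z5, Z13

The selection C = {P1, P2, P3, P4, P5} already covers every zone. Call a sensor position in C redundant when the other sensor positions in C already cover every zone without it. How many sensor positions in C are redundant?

3

Drop P1: Z2, Z12, Z14 uncovered — not redundant.
Drop P2: the rest still cover every zone — redundant.
Drop P3: the rest still cover every zone — redundant.
Drop P4: the rest still cover every zone — redundant.
Drop P5: Z7 uncovered — not redundant.
3 redundant: P2, P3, P4.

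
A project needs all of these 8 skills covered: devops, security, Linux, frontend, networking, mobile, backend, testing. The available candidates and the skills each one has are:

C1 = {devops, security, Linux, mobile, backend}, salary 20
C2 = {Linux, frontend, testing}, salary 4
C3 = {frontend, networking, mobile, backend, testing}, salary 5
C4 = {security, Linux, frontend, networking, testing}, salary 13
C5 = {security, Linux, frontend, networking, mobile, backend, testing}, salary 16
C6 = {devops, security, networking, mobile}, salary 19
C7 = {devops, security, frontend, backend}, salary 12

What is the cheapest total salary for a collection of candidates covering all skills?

C2, C3, C7 cover every skill at salary 4 + 5 + 12 = 21.
Any cover uses at least 2 candidates; among all covering selections none totals below 21.

21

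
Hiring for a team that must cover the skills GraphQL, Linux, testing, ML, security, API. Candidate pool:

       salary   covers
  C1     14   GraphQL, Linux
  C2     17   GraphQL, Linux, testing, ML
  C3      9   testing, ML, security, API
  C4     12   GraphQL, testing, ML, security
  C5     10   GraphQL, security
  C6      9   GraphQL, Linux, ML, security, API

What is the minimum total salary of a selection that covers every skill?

18

C3, C6 cover every skill at salary 9 + 9 = 18.
Any cover uses at least 2 candidates; among all covering selections none totals below 18.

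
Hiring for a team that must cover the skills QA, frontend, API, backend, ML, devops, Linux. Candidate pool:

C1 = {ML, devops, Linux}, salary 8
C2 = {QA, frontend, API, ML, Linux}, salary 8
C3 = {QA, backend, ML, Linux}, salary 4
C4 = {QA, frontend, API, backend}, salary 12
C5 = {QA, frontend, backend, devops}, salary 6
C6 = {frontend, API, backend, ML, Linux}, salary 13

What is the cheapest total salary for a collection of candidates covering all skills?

14

C2, C5 cover every skill at salary 8 + 6 = 14.
Any cover uses at least 2 candidates; among all covering selections none totals below 14.
Greedy by coverage-per-salary would pick C3, C5, C2 for 18 — worse than the optimum 14.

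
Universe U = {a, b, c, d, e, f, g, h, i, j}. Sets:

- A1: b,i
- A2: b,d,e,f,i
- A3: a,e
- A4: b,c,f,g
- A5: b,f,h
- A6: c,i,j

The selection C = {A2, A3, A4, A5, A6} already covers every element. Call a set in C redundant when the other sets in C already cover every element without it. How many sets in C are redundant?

Drop A2: d uncovered — not redundant.
Drop A3: a uncovered — not redundant.
Drop A4: g uncovered — not redundant.
Drop A5: h uncovered — not redundant.
Drop A6: j uncovered — not redundant.
None of the sets in C is redundant.

0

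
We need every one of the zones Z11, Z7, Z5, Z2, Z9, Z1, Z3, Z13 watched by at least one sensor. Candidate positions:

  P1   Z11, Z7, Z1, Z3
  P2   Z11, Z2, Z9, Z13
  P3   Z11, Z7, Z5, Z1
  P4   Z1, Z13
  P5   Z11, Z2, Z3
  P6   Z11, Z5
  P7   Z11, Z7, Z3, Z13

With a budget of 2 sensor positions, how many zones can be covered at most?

7

Choosing P1, P2 covers {Z11, Z7, Z2, Z9, Z1, Z3, Z13} — 7 zones.
No choice of 2 sensor positions does better; here Z5 is left uncovered.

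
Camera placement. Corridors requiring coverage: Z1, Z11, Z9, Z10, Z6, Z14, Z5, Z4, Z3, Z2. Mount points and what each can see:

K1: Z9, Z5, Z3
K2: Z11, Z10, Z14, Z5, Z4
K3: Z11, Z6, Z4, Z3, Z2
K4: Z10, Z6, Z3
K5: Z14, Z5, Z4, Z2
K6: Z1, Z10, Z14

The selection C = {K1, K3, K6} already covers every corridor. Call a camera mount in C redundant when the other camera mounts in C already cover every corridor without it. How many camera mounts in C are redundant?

Drop K1: Z9, Z5 uncovered — not redundant.
Drop K3: Z11, Z6, Z4, Z2 uncovered — not redundant.
Drop K6: Z1, Z10, Z14 uncovered — not redundant.
None of the camera mounts in C is redundant.

0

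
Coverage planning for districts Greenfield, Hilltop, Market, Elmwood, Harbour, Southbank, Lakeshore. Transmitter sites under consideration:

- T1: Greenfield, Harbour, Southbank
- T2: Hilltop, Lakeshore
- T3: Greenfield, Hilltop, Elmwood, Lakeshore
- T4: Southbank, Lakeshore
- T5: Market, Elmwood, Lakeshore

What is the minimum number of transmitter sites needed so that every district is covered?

T1, T2, T5 together cover {Greenfield, Hilltop, Market, Elmwood, Harbour, Southbank, Lakeshore} — every district.
No 2 of the 5 transmitter sites cover everything (all 10 pairs fall short), so 3 is minimum.

3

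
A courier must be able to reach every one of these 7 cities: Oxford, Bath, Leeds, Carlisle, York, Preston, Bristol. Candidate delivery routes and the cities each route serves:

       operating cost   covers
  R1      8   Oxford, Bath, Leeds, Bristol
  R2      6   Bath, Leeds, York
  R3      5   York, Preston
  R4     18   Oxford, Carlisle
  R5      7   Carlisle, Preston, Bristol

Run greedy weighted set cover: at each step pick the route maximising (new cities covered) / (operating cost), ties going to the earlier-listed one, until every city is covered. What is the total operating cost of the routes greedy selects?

20

Pick 1: R1 adds 4 new (Oxford, Bath, Leeds, Bristol) at operating cost 8 (ratio 4/8).
Pick 2: R3 adds 2 new (York, Preston) at operating cost 5 (ratio 2/5).
Pick 3: R5 adds 1 new (Carlisle) at operating cost 7 (ratio 1/7).
Greedy total operating cost: 8 + 5 + 7 = 20.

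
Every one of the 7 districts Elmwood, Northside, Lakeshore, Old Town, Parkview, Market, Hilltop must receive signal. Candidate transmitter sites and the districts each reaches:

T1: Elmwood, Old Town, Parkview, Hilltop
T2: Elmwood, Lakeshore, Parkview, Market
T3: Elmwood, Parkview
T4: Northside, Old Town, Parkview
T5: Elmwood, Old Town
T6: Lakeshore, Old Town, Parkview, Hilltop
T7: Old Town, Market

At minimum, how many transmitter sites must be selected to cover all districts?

3

T1, T2, T4 together cover {Elmwood, Northside, Lakeshore, Old Town, Parkview, Market, Hilltop} — every district.
No 2 of the 7 transmitter sites cover everything (all 21 pairs fall short), so 3 is minimum.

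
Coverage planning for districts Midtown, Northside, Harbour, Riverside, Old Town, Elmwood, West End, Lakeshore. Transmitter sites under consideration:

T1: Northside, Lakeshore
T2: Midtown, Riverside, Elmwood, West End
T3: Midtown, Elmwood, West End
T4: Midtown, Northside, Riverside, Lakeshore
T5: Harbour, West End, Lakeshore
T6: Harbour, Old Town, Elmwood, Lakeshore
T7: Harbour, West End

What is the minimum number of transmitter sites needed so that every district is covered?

3

T1, T2, T6 together cover {Midtown, Northside, Harbour, Riverside, Old Town, Elmwood, West End, Lakeshore} — every district.
No 2 of the 7 transmitter sites cover everything (all 21 pairs fall short), so 3 is minimum.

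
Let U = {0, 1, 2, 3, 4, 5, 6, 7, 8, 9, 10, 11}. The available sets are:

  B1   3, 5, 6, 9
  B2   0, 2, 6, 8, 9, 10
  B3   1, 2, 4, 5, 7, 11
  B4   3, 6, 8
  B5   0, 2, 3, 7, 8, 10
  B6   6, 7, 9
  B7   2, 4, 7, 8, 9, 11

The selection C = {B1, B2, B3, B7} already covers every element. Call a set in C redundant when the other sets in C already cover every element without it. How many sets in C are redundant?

1

Drop B1: 3 uncovered — not redundant.
Drop B2: 0, 10 uncovered — not redundant.
Drop B3: 1 uncovered — not redundant.
Drop B7: the rest still cover every element — redundant.
1 redundant: B7.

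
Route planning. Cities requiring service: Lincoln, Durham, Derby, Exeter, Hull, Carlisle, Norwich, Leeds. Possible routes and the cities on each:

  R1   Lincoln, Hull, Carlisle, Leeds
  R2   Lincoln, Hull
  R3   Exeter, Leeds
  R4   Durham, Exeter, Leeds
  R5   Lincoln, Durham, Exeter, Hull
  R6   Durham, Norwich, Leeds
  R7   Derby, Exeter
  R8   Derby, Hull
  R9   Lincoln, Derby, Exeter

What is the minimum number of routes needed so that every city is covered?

R1, R6, R7 together cover {Lincoln, Durham, Derby, Exeter, Hull, Carlisle, Norwich, Leeds} — every city.
No 2 of the 9 routes cover everything (all 36 pairs fall short), so 3 is minimum.
Greedy (largest uncovered first) would take R1, R4, R6, R7 — 4 routes — but 3 suffice.

3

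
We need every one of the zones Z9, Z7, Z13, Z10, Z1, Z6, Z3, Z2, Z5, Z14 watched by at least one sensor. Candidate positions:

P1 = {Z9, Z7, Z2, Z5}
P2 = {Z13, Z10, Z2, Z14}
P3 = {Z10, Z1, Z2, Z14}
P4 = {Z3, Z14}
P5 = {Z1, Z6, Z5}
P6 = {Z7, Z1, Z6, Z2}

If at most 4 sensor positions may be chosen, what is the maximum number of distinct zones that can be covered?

Choosing P1, P2, P4, P5 covers {Z9, Z7, Z13, Z10, Z1, Z6, Z3, Z2, Z5, Z14} — 10 zones.
That is all 10 zones.

10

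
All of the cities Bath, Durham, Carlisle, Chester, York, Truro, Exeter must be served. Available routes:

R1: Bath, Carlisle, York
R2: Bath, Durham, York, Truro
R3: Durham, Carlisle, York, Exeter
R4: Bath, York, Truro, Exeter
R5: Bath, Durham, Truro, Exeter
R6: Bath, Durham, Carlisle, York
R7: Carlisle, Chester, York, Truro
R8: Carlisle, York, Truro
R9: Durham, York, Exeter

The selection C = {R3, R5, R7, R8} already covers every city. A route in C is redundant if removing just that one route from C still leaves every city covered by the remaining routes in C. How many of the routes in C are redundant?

2

Drop R3: the rest still cover every city — redundant.
Drop R5: Bath uncovered — not redundant.
Drop R7: Chester uncovered — not redundant.
Drop R8: the rest still cover every city — redundant.
2 redundant: R3, R8.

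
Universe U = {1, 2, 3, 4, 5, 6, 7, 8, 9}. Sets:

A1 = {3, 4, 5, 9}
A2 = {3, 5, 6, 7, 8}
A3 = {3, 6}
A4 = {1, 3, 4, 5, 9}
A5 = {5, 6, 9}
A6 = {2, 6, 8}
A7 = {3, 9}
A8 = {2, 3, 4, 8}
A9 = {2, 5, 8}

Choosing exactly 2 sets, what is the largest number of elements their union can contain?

8

Choosing A2, A4 covers {1, 3, 4, 5, 6, 7, 8, 9} — 8 elements.
No choice of 2 sets does better; here 2 is left uncovered.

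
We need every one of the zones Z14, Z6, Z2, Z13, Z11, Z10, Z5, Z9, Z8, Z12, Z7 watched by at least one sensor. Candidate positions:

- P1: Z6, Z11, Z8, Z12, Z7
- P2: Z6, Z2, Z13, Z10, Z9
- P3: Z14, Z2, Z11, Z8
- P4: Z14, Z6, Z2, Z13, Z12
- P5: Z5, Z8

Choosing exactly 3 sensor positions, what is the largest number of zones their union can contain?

Choosing P1, P2, P3 covers {Z14, Z6, Z2, Z13, Z11, Z10, Z9, Z8, Z12, Z7} — 10 zones.
No choice of 3 sensor positions does better; here Z5 is left uncovered.

10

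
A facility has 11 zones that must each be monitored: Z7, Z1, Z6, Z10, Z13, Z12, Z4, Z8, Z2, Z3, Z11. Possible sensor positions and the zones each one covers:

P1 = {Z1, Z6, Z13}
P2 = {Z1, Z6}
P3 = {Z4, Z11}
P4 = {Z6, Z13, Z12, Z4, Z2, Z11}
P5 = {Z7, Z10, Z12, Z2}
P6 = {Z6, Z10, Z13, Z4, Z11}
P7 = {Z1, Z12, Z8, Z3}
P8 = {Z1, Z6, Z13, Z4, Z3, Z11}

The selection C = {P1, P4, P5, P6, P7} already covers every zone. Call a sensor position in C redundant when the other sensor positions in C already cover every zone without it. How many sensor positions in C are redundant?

Drop P1: the rest still cover every zone — redundant.
Drop P4: the rest still cover every zone — redundant.
Drop P5: Z7 uncovered — not redundant.
Drop P6: the rest still cover every zone — redundant.
Drop P7: Z8, Z3 uncovered — not redundant.
3 redundant: P1, P4, P6.

3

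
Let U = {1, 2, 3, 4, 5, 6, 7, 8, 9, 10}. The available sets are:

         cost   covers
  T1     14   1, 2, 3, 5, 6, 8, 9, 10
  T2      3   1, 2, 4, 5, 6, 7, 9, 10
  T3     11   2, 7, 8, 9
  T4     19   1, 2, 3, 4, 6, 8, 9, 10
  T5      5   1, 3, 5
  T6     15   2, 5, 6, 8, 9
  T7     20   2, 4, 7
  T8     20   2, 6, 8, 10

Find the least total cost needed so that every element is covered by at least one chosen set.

T1, T2 cover every element at cost 14 + 3 = 17.
Any cover uses at least 2 sets; among all covering selections none totals below 17.

17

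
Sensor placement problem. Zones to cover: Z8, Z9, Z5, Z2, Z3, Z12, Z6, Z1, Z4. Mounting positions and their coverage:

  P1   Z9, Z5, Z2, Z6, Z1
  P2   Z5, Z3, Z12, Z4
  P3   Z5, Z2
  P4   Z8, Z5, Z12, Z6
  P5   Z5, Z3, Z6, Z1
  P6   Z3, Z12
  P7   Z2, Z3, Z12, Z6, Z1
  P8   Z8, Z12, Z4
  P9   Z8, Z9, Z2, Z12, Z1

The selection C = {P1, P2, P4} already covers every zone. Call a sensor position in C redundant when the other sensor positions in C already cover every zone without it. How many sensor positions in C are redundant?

0

Drop P1: Z9, Z2, Z1 uncovered — not redundant.
Drop P2: Z3, Z4 uncovered — not redundant.
Drop P4: Z8 uncovered — not redundant.
None of the sensor positions in C is redundant.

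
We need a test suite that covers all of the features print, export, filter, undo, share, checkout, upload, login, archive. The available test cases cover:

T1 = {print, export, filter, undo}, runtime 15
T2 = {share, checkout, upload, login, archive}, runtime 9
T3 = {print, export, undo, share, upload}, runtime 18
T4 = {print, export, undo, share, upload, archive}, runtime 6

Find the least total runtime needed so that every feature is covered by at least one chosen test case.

24

T1, T2 cover every feature at runtime 15 + 9 = 24.
Any cover uses at least 2 test cases; among all covering selections none totals below 24.
Greedy by coverage-per-runtime would pick T4, T2, T1 for 30 — worse than the optimum 24.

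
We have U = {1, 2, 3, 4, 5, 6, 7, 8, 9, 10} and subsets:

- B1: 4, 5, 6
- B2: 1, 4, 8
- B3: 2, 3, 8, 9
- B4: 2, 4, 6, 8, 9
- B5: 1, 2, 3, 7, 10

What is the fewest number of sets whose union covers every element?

B1, B3, B5 together cover {1, 2, 3, 4, 5, 6, 7, 8, 9, 10} — every element.
No 2 of the 5 sets cover everything (all 10 pairs fall short), so 3 is minimum.

3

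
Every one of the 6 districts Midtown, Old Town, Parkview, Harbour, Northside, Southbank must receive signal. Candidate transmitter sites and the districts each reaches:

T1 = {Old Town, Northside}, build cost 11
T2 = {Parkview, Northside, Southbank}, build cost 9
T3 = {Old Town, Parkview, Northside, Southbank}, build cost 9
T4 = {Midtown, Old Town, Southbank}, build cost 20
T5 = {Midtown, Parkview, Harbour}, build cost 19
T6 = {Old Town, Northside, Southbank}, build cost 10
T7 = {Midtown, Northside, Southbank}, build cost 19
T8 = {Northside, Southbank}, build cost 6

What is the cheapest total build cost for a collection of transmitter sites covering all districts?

28

T3, T5 cover every district at build cost 9 + 19 = 28.
Any cover uses at least 2 transmitter sites; among all covering selections none totals below 28.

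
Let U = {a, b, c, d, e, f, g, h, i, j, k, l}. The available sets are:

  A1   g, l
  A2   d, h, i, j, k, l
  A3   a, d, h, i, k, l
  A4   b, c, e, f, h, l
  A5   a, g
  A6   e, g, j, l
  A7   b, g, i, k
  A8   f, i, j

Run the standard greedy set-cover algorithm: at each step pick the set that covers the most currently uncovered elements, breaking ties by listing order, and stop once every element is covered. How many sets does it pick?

3

Pick 1: A2 covers 6 new elements (d, h, i, j, k, l).
Pick 2: A4 covers 4 new elements (b, c, e, f).
Pick 3: A5 covers 2 new elements (a, g).
Greedy uses 3 sets.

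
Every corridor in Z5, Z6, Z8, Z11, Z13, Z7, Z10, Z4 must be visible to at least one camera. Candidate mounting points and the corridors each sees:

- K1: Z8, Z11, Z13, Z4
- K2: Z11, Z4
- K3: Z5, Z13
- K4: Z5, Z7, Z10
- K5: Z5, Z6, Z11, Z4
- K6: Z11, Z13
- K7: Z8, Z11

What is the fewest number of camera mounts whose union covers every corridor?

3

K1, K4, K5 together cover {Z5, Z6, Z8, Z11, Z13, Z7, Z10, Z4} — every corridor.
No 2 of the 7 camera mounts cover everything (all 21 pairs fall short), so 3 is minimum.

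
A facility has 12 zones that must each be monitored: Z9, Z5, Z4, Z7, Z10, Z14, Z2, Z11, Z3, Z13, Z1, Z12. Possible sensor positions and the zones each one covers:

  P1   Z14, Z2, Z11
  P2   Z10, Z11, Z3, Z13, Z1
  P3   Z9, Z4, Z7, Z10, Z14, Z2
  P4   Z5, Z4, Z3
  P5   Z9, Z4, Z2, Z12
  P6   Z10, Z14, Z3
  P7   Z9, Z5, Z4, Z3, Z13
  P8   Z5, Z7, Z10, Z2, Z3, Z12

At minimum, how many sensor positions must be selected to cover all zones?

3

P2, P3, P8 together cover {Z9, Z5, Z4, Z7, Z10, Z14, Z2, Z11, Z3, Z13, Z1, Z12} — every zone.
No 2 of the 8 sensor positions cover everything (all 28 pairs fall short), so 3 is minimum.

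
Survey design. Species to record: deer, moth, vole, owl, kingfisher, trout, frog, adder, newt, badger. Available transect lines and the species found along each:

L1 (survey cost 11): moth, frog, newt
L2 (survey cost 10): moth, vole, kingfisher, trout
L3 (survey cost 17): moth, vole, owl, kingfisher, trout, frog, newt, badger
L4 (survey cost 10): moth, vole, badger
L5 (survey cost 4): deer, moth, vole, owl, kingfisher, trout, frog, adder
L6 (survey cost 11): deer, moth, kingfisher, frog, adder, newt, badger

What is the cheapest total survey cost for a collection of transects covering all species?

L5, L6 cover every species at survey cost 4 + 11 = 15.
Any cover uses at least 2 transects; among all covering selections none totals below 15.

15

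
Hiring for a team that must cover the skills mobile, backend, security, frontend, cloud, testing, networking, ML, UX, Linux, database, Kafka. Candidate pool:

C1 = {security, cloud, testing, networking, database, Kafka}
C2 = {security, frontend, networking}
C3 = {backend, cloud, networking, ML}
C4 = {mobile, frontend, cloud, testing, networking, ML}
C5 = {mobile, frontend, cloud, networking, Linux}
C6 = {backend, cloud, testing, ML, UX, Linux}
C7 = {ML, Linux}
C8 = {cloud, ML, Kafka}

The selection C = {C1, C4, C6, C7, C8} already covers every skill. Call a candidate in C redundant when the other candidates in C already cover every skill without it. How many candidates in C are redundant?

Drop C1: security, database uncovered — not redundant.
Drop C4: mobile, frontend uncovered — not redundant.
Drop C6: backend, UX uncovered — not redundant.
Drop C7: the rest still cover every skill — redundant.
Drop C8: the rest still cover every skill — redundant.
2 redundant: C7, C8.

2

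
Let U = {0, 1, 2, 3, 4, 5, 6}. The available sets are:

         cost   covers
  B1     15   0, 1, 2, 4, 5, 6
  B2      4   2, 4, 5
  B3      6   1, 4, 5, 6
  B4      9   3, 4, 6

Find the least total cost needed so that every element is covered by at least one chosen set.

B1, B4 cover every element at cost 15 + 9 = 24.
Any cover uses at least 2 sets; among all covering selections none totals below 24.

24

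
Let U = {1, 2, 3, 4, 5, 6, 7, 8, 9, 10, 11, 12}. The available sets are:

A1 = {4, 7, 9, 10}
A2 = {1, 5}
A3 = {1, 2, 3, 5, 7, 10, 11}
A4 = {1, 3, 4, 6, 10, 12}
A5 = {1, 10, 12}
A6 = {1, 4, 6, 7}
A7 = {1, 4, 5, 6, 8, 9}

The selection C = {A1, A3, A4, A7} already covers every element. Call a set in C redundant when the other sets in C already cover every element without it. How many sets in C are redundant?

Drop A1: the rest still cover every element — redundant.
Drop A3: 2, 11 uncovered — not redundant.
Drop A4: 12 uncovered — not redundant.
Drop A7: 8 uncovered — not redundant.
1 redundant: A1.

1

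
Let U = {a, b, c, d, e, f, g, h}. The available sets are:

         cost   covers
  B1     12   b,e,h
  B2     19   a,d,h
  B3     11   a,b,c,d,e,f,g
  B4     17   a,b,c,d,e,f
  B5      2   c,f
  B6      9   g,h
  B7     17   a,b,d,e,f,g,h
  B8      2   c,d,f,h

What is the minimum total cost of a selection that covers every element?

B3, B8 cover every element at cost 11 + 2 = 13.
Any cover uses at least 2 sets; among all covering selections none totals below 13.

13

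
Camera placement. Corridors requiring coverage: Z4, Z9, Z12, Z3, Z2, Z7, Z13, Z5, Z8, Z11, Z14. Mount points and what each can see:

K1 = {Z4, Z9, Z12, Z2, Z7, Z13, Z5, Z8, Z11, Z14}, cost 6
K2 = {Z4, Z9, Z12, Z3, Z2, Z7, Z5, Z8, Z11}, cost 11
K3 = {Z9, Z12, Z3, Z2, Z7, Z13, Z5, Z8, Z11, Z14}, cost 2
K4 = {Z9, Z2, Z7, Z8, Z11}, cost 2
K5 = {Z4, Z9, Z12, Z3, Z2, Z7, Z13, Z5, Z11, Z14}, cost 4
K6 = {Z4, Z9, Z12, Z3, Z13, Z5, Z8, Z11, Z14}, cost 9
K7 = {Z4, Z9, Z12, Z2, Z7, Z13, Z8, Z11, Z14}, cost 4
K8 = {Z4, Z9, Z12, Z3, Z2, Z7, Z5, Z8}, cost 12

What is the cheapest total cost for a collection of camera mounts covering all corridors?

K3, K5 cover every corridor at cost 2 + 4 = 6.
Any cover uses at least 2 camera mounts; among all covering selections none totals below 6.

6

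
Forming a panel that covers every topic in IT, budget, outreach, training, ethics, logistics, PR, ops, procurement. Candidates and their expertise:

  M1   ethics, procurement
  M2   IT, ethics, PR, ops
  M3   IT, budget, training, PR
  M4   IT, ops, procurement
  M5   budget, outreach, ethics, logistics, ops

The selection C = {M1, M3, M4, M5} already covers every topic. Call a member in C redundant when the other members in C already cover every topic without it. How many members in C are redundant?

Drop M1: the rest still cover every topic — redundant.
Drop M3: training, PR uncovered — not redundant.
Drop M4: the rest still cover every topic — redundant.
Drop M5: outreach, logistics uncovered — not redundant.
2 redundant: M1, M4.

2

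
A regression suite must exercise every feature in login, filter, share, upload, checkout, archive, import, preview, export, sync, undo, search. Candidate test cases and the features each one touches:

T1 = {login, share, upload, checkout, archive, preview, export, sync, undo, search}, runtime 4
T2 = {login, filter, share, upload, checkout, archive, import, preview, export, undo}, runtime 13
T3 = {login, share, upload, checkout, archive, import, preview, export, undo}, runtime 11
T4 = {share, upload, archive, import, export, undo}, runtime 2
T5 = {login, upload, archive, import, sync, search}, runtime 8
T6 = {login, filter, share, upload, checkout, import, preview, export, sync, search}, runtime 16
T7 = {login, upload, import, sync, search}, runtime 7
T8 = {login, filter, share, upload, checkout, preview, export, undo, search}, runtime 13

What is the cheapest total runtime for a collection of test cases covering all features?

17

T1, T2 cover every feature at runtime 4 + 13 = 17.
Any cover uses at least 2 test cases; among all covering selections none totals below 17.
Greedy by coverage-per-runtime would pick T4, T1, T2 for 19 — worse than the optimum 17.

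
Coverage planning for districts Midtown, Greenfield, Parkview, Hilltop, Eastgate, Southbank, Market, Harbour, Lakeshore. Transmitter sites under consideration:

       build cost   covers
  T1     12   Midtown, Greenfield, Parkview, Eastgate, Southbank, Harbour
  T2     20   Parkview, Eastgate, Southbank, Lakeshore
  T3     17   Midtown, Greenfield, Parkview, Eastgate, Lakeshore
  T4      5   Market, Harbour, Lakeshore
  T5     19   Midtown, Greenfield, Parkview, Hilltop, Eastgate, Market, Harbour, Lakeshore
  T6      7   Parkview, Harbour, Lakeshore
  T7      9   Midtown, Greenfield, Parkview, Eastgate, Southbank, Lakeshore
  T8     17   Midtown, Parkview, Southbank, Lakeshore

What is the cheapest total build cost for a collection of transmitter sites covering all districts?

28

T5, T7 cover every district at build cost 19 + 9 = 28.
Any cover uses at least 2 transmitter sites; among all covering selections none totals below 28.
Greedy by coverage-per-build cost would pick T7, T4, T5 for 33 — worse than the optimum 28.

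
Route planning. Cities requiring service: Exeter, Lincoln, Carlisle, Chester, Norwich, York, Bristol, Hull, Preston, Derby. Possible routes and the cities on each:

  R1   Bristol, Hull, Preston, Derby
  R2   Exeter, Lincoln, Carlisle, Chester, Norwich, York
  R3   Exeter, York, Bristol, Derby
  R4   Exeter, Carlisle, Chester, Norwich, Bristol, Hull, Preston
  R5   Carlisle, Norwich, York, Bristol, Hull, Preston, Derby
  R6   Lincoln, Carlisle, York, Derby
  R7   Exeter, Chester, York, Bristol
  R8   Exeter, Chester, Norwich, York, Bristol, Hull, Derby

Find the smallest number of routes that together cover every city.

2

R1, R2 together cover {Exeter, Lincoln, Carlisle, Chester, Norwich, York, Bristol, Hull, Preston, Derby} — every city.
No single route contains all 10 cities, so 2 is optimal.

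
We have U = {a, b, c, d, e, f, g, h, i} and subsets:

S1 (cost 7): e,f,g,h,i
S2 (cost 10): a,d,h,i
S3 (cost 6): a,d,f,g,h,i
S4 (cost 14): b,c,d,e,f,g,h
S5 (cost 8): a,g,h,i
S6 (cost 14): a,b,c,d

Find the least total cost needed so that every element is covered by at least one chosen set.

S3, S4 cover every element at cost 6 + 14 = 20.
Any cover uses at least 2 sets; among all covering selections none totals below 20.

20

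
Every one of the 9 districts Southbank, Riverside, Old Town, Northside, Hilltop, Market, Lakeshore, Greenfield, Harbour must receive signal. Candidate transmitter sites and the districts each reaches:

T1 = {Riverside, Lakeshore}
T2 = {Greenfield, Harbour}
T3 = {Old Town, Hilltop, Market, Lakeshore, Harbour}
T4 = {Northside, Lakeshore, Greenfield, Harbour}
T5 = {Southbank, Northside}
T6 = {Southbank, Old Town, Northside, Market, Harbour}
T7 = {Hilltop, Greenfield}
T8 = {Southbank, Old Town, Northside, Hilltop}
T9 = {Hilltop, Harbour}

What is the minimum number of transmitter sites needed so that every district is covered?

3

T1, T6, T7 together cover {Southbank, Riverside, Old Town, Northside, Hilltop, Market, Lakeshore, Greenfield, Harbour} — every district.
No 2 of the 9 transmitter sites cover everything (all 36 pairs fall short), so 3 is minimum.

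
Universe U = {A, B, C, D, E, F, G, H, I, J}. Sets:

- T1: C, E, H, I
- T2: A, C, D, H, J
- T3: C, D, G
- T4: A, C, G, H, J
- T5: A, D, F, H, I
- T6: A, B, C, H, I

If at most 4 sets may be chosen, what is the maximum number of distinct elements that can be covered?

10

Choosing T1, T4, T5, T6 covers {A, B, C, D, E, F, G, H, I, J} — 10 elements.
That is all 10 elements.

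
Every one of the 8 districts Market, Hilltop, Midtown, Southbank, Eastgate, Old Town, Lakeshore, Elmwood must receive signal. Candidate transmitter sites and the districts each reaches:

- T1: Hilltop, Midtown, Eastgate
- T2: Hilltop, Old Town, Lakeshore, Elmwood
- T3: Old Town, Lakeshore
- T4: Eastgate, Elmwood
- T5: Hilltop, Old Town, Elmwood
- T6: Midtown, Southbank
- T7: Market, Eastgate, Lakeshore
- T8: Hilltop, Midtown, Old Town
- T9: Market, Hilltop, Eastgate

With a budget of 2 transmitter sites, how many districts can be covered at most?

6

Choosing T1, T2 covers {Hilltop, Midtown, Eastgate, Old Town, Lakeshore, Elmwood} — 6 districts.
No choice of 2 transmitter sites does better; here Market, Southbank are left uncovered.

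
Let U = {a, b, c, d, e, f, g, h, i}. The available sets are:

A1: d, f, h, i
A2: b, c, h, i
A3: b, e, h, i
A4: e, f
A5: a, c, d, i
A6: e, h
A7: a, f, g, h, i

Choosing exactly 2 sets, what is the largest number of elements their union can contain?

Choosing A2, A7 covers {a, b, c, f, g, h, i} — 7 elements.
No choice of 2 sets does better; here d, e are left uncovered.

7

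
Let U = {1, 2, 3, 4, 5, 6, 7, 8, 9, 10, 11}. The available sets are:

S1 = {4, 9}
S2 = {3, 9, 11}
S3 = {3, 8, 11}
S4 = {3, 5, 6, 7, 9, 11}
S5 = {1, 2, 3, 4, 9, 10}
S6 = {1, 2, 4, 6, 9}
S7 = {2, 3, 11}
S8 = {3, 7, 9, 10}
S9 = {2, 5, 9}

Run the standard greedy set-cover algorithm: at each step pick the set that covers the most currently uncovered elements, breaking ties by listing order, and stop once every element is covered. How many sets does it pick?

3

Pick 1: S4 covers 6 new elements (3, 5, 6, 7, 9, 11).
Pick 2: S5 covers 4 new elements (1, 2, 4, 10).
Pick 3: S3 covers 1 new elements (8).
Greedy uses 3 sets.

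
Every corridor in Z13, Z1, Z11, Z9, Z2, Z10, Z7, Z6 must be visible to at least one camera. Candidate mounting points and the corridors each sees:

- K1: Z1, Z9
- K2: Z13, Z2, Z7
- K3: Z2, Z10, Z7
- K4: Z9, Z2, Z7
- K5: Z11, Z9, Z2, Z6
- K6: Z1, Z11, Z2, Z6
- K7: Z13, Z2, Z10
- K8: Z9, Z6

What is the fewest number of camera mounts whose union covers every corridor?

K4, K6, K7 together cover {Z13, Z1, Z11, Z9, Z2, Z10, Z7, Z6} — every corridor.
No 2 of the 8 camera mounts cover everything (all 28 pairs fall short), so 3 is minimum.

3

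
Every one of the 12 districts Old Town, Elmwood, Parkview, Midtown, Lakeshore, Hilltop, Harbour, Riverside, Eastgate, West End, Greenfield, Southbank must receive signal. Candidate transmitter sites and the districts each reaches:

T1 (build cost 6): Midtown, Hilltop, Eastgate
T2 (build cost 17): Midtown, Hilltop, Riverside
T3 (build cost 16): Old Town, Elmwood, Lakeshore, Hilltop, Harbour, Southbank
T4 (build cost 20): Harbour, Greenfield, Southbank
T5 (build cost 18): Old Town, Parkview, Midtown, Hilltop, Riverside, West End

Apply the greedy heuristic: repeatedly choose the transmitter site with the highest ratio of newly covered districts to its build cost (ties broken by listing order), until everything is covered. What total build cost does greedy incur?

60

Pick 1: T1 adds 3 new (Midtown, Hilltop, Eastgate) at build cost 6 (ratio 3/6).
Pick 2: T3 adds 5 new (Old Town, Elmwood, Lakeshore, Harbour, Southbank) at build cost 16 (ratio 5/16).
Pick 3: T5 adds 3 new (Parkview, Riverside, West End) at build cost 18 (ratio 3/18).
Pick 4: T4 adds 1 new (Greenfield) at build cost 20 (ratio 1/20).
Greedy total build cost: 6 + 16 + 18 + 20 = 60.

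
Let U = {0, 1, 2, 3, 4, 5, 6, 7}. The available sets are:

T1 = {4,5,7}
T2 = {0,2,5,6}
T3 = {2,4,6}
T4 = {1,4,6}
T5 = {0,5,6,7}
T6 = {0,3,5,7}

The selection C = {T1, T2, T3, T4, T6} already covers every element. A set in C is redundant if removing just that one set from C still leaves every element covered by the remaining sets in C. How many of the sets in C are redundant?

Drop T1: the rest still cover every element — redundant.
Drop T2: the rest still cover every element — redundant.
Drop T3: the rest still cover every element — redundant.
Drop T4: 1 uncovered — not redundant.
Drop T6: 3 uncovered — not redundant.
3 redundant: T1, T2, T3.

3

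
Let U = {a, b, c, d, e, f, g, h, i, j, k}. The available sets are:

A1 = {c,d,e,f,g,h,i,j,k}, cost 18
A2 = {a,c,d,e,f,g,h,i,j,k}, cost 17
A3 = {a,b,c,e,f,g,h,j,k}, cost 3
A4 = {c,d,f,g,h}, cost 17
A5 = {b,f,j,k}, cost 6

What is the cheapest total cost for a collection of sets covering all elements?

A2, A3 cover every element at cost 17 + 3 = 20.
Any cover uses at least 2 sets; among all covering selections none totals below 20.

20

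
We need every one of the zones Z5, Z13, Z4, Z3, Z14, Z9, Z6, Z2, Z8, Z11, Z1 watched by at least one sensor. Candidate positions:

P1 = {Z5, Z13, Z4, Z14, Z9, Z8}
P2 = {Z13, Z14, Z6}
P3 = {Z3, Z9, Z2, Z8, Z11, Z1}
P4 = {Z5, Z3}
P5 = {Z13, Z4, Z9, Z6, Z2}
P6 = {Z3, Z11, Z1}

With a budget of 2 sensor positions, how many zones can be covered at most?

10

Choosing P1, P3 covers {Z5, Z13, Z4, Z3, Z14, Z9, Z2, Z8, Z11, Z1} — 10 zones.
No choice of 2 sensor positions does better; here Z6 is left uncovered.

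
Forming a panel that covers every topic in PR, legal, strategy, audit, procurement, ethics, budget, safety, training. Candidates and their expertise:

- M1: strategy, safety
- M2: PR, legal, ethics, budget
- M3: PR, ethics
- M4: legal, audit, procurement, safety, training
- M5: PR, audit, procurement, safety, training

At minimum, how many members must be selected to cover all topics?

M1, M2, M4 together cover {PR, legal, strategy, audit, procurement, ethics, budget, safety, training} — every topic.
No 2 of the 5 members cover everything (all 10 pairs fall short), so 3 is minimum.

3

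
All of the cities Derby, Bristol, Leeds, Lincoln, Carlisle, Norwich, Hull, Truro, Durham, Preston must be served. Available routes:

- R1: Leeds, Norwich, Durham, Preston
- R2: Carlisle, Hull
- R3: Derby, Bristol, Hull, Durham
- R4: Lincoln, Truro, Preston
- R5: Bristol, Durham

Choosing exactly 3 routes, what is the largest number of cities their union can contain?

9

Choosing R1, R3, R4 covers {Derby, Bristol, Leeds, Lincoln, Norwich, Hull, Truro, Durham, Preston} — 9 cities.
No choice of 3 routes does better; here Carlisle is left uncovered.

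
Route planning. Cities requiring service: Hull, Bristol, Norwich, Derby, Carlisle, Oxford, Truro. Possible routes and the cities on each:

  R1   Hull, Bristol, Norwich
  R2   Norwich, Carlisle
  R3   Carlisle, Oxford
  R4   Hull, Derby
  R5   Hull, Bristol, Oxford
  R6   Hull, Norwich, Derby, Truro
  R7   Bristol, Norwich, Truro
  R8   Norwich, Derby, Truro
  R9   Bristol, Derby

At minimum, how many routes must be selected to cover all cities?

3

R1, R3, R6 together cover {Hull, Bristol, Norwich, Derby, Carlisle, Oxford, Truro} — every city.
No 2 of the 9 routes cover everything (all 36 pairs fall short), so 3 is minimum.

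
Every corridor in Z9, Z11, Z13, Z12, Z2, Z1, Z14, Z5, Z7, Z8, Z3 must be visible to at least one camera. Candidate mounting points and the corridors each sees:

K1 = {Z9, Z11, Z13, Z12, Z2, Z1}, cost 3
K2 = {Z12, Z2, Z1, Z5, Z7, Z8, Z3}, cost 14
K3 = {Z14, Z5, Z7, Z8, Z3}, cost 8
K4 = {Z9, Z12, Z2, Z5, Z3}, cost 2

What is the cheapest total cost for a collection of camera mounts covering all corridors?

11

K1, K3 cover every corridor at cost 3 + 8 = 11.
Any cover uses at least 2 camera mounts; among all covering selections none totals below 11.
Greedy by coverage-per-cost would pick K4, K1, K3 for 13 — worse than the optimum 11.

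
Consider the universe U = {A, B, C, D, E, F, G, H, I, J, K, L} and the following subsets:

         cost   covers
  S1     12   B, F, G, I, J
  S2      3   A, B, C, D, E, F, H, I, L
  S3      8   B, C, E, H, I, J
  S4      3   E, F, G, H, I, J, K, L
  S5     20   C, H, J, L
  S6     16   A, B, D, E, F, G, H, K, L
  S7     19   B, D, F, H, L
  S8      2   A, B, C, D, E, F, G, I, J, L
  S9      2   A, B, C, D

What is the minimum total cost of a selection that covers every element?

5

S4, S8 cover every element at cost 3 + 2 = 5.
Any cover uses at least 2 sets; among all covering selections none totals below 5.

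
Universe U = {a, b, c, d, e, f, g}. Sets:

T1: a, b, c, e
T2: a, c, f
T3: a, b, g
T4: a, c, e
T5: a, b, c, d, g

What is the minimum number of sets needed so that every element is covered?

3

T1, T2, T5 together cover {a, b, c, d, e, f, g} — every element.
No 2 of the 5 sets cover everything (all 10 pairs fall short), so 3 is minimum.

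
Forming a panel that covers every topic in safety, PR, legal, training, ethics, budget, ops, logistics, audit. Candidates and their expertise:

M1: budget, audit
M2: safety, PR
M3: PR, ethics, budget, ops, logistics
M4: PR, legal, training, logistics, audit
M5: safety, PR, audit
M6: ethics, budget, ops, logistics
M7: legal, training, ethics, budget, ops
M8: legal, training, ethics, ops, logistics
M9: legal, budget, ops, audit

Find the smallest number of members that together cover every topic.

M1, M2, M8 together cover {safety, PR, legal, training, ethics, budget, ops, logistics, audit} — every topic.
No 2 of the 9 members cover everything (all 36 pairs fall short), so 3 is minimum.

3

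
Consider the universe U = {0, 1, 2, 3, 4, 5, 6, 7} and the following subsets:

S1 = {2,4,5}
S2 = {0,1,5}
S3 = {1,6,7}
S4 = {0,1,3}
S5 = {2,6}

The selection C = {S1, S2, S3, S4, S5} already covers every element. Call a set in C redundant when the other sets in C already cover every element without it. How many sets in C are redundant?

2

Drop S1: 4 uncovered — not redundant.
Drop S2: the rest still cover every element — redundant.
Drop S3: 7 uncovered — not redundant.
Drop S4: 3 uncovered — not redundant.
Drop S5: the rest still cover every element — redundant.
2 redundant: S2, S5.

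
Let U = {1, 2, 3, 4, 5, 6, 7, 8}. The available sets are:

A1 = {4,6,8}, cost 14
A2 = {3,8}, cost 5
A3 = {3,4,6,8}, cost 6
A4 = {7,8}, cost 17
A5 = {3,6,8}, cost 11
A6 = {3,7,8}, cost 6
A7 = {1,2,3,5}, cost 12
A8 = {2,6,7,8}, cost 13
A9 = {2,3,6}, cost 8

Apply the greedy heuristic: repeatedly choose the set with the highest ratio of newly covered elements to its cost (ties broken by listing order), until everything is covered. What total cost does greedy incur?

24

Pick 1: A3 adds 4 new (3, 4, 6, 8) at cost 6 (ratio 4/6).
Pick 2: A7 adds 3 new (1, 2, 5) at cost 12 (ratio 3/12).
Pick 3: A6 adds 1 new (7) at cost 6 (ratio 1/6).
Greedy total cost: 6 + 12 + 6 = 24.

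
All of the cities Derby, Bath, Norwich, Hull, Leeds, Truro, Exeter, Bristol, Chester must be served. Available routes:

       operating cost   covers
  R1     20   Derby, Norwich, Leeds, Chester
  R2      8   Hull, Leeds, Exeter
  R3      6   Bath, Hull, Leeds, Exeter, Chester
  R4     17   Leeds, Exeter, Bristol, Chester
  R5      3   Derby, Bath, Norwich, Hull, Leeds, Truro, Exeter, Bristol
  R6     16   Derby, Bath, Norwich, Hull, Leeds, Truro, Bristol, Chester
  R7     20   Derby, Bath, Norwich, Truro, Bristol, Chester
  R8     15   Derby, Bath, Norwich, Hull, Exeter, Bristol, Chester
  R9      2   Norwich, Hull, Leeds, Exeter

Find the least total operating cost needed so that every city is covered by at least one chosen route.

9

R3, R5 cover every city at operating cost 6 + 3 = 9.
Any cover uses at least 2 routes; among all covering selections none totals below 9.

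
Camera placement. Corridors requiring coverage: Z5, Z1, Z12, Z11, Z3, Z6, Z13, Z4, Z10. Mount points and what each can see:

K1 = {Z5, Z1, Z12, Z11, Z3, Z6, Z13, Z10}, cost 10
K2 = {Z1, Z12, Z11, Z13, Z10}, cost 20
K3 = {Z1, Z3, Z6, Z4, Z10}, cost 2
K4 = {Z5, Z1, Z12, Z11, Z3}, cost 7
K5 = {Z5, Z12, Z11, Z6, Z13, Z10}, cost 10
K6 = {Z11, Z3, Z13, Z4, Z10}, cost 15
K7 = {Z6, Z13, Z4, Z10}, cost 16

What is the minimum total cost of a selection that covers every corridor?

K1, K3 cover every corridor at cost 10 + 2 = 12.
Any cover uses at least 2 camera mounts; among all covering selections none totals below 12.

12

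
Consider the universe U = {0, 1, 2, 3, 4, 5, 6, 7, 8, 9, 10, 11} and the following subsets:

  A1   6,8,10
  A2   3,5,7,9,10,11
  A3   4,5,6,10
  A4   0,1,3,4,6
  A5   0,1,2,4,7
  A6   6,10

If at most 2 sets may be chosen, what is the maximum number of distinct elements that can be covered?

Choosing A2, A4 covers {0, 1, 3, 4, 5, 6, 7, 9, 10, 11} — 10 elements.
No choice of 2 sets does better; here 2, 8 are left uncovered.

10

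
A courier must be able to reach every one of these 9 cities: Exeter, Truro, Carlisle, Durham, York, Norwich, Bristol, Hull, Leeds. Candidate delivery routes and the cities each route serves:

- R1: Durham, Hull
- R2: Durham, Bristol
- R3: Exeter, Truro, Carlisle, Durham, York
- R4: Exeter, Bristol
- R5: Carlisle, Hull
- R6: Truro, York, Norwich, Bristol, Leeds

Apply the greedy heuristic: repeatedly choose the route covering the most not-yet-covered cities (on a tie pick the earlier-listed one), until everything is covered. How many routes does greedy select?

3

Pick 1: R3 covers 5 new cities (Exeter, Truro, Carlisle, Durham, York).
Pick 2: R6 covers 3 new cities (Norwich, Bristol, Leeds).
Pick 3: R1 covers 1 new cities (Hull).
Greedy uses 3 routes.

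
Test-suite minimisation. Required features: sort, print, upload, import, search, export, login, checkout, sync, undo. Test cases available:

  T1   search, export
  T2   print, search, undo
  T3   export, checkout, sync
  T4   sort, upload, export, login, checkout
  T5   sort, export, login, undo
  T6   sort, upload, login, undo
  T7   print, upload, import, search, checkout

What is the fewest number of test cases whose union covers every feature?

T3, T5, T7 together cover {sort, print, upload, import, search, export, login, checkout, sync, undo} — every feature.
No 2 of the 7 test cases cover everything (all 21 pairs fall short), so 3 is minimum.
Greedy (largest uncovered first) would take T4, T2, T3, T7 — 4 test cases — but 3 suffice.

3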